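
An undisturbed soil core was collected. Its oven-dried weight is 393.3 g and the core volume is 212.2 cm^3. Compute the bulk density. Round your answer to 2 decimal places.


Step 1: Identify the formula: BD = dry mass / volume
Step 2: Substitute values: BD = 393.3 / 212.2
Step 3: BD = 1.85 g/cm^3

1.85


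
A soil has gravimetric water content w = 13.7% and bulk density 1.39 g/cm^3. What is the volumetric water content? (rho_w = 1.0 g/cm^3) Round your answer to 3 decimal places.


Step 1: theta = (w / 100) * BD / rho_w
Step 2: theta = (13.7 / 100) * 1.39 / 1.0
Step 3: theta = 0.137 * 1.39
Step 4: theta = 0.19

0.19


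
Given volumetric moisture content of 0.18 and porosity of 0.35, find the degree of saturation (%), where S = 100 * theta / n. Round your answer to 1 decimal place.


Step 1: S = 100 * theta_v / n
Step 2: S = 100 * 0.18 / 0.35
Step 3: S = 51.4%

51.4


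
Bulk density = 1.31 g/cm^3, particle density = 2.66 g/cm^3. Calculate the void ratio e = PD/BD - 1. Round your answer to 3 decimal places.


Step 1: e = PD / BD - 1
Step 2: e = 2.66 / 1.31 - 1
Step 3: e = 2.03053 - 1
Step 4: e = 1.031

1.031


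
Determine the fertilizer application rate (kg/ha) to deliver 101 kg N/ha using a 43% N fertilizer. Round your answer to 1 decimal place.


Step 1: Fertilizer rate = target N / (N content / 100)
Step 2: Rate = 101 / (43 / 100)
Step 3: Rate = 101 / 0.43
Step 4: Rate = 234.9 kg/ha

234.9


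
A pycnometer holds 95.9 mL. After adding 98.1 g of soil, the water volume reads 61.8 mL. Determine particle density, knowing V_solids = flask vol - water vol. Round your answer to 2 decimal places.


Step 1: Volume of solids = flask volume - water volume with soil
Step 2: V_solids = 95.9 - 61.8 = 34.1 mL
Step 3: Particle density = mass / V_solids = 98.1 / 34.1 = 2.88 g/cm^3

2.88


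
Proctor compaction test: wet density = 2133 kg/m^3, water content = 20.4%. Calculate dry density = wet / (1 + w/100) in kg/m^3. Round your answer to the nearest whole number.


Step 1: Dry density = wet density / (1 + w/100)
Step 2: Dry density = 2133 / (1 + 20.4/100)
Step 3: Dry density = 2133 / 1.204
Step 4: Dry density = 1772 kg/m^3

1772


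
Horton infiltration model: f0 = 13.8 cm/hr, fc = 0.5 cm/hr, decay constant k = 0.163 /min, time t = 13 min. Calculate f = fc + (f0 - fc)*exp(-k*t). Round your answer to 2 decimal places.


Step 1: f = fc + (f0 - fc) * exp(-k * t)
Step 2: exp(-0.163 * 13) = 0.120152
Step 3: f = 0.5 + (13.8 - 0.5) * 0.120152
Step 4: f = 0.5 + 13.3 * 0.120152
Step 5: f = 2.1 cm/hr

2.1


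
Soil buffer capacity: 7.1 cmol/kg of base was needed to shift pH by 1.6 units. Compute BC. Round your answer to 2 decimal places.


Step 1: BC = change in base / change in pH
Step 2: BC = 7.1 / 1.6
Step 3: BC = 4.44 cmol/(kg*pH unit)

4.44


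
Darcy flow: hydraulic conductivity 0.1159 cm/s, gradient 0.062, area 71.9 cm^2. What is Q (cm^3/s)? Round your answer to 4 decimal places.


Step 1: Apply Darcy's law: Q = K * i * A
Step 2: Q = 0.1159 * 0.062 * 71.9
Step 3: Q = 0.5167 cm^3/s

0.5167


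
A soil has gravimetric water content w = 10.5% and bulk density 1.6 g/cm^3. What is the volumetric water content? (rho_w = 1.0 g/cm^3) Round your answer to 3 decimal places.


Step 1: theta = (w / 100) * BD / rho_w
Step 2: theta = (10.5 / 100) * 1.6 / 1.0
Step 3: theta = 0.105 * 1.6
Step 4: theta = 0.168

0.168


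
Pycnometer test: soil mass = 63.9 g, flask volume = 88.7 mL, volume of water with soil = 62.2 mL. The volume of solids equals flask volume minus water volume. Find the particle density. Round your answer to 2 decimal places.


Step 1: Volume of solids = flask volume - water volume with soil
Step 2: V_solids = 88.7 - 62.2 = 26.5 mL
Step 3: Particle density = mass / V_solids = 63.9 / 26.5 = 2.41 g/cm^3

2.41


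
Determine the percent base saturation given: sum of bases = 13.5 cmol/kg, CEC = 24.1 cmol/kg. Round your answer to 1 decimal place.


Step 1: BS = 100 * (sum of bases) / CEC
Step 2: BS = 100 * 13.5 / 24.1
Step 3: BS = 56.0%

56.0


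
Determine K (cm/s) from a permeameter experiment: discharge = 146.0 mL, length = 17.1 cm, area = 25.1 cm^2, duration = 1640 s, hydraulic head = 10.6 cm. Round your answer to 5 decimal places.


Step 1: K = Q * L / (A * t * h)
Step 2: Numerator = 146.0 * 17.1 = 2496.6
Step 3: Denominator = 25.1 * 1640 * 10.6 = 436338.4
Step 4: K = 2496.6 / 436338.4 = 0.00572 cm/s

0.00572


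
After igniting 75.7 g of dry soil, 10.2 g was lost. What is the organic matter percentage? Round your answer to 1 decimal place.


Step 1: OM% = 100 * LOI / sample mass
Step 2: OM = 100 * 10.2 / 75.7
Step 3: OM = 13.5%

13.5


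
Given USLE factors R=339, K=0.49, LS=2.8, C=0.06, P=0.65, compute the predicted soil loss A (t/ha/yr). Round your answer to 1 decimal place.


Step 1: A = R * K * LS * C * P
Step 2: R * K = 339 * 0.49 = 166.11
Step 3: (R*K) * LS = 166.11 * 2.8 = 465.108
Step 4: * C * P = 465.108 * 0.06 * 0.65 = 18.1
Step 5: A = 18.1 t/(ha*yr)

18.1


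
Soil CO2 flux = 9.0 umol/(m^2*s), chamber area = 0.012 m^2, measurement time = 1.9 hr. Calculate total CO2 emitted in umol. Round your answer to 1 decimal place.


Step 1: Convert time to seconds: 1.9 hr * 3600 = 6840.0 s
Step 2: Total = flux * area * time_s
Step 3: Total = 9.0 * 0.012 * 6840.0
Step 4: Total = 738.7 umol

738.7


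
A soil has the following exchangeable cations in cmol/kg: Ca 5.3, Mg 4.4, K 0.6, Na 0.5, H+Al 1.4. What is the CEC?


Step 1: CEC = Ca + Mg + K + Na + (H+Al)
Step 2: CEC = 5.3 + 4.4 + 0.6 + 0.5 + 1.4
Step 3: CEC = 12.2 cmol/kg

12.2


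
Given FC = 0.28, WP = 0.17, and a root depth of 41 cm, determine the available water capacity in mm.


Step 1: Available water = (FC - WP) * depth * 10
Step 2: AW = (0.28 - 0.17) * 41 * 10
Step 3: AW = 0.11 * 41 * 10
Step 4: AW = 45.1 mm

45.1


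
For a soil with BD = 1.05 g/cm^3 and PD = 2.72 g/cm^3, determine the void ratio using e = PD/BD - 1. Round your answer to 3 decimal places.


Step 1: e = PD / BD - 1
Step 2: e = 2.72 / 1.05 - 1
Step 3: e = 2.59048 - 1
Step 4: e = 1.59

1.59


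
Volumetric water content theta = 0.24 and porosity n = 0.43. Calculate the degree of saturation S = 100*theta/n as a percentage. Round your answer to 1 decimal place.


Step 1: S = 100 * theta_v / n
Step 2: S = 100 * 0.24 / 0.43
Step 3: S = 55.8%

55.8


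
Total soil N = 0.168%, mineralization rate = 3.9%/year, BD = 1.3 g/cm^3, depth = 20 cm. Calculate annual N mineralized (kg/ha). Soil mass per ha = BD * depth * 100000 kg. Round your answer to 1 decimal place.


Step 1: Soil mass per ha = BD * depth * 100000 = 1.3 * 20 * 100000 = 2600000 kg
Step 2: Total N pool = soil mass * N%/100 = 2600000 * 0.168/100 = 4368.0 kg/ha
Step 3: N mineralized = N pool * rate%/100 = 4368.0 * 3.9/100 = 170.4 kg/ha/yr

170.4


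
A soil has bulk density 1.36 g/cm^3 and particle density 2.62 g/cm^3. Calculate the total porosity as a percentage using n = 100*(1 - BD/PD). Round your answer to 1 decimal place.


Step 1: Formula: n = 100 * (1 - BD / PD)
Step 2: n = 100 * (1 - 1.36 / 2.62)
Step 3: n = 100 * (1 - 0.51908)
Step 4: n = 48.1%

48.1


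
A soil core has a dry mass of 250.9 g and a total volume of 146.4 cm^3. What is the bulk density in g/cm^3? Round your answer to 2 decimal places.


Step 1: Identify the formula: BD = dry mass / volume
Step 2: Substitute values: BD = 250.9 / 146.4
Step 3: BD = 1.71 g/cm^3

1.71


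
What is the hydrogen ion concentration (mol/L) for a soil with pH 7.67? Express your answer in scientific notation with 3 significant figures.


Step 1: [H+] = 10^(-pH)
Step 2: [H+] = 10^(-7.67)
Step 3: [H+] = 2.14e-08 mol/L

2.14e-08


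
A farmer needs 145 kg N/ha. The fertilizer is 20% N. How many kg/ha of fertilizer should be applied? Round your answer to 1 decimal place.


Step 1: Fertilizer rate = target N / (N content / 100)
Step 2: Rate = 145 / (20 / 100)
Step 3: Rate = 145 / 0.2
Step 4: Rate = 725.0 kg/ha

725.0


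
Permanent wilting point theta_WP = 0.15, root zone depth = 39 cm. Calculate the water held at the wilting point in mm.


Step 1: Water (mm) = theta_WP * depth * 10
Step 2: Water = 0.15 * 39 * 10
Step 3: Water = 58.5 mm

58.5


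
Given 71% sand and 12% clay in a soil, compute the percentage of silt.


Step 1: sand + silt + clay = 100%
Step 2: silt = 100 - sand - clay
Step 3: silt = 100 - 71 - 12
Step 4: silt = 17%

17


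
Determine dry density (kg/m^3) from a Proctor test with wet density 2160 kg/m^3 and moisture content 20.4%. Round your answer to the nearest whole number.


Step 1: Dry density = wet density / (1 + w/100)
Step 2: Dry density = 2160 / (1 + 20.4/100)
Step 3: Dry density = 2160 / 1.204
Step 4: Dry density = 1794 kg/m^3

1794


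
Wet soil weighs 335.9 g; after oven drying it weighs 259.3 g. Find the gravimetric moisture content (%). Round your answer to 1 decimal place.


Step 1: Water mass = wet - dry = 335.9 - 259.3 = 76.6 g
Step 2: w = 100 * water mass / dry mass
Step 3: w = 100 * 76.6 / 259.3 = 29.5%

29.5


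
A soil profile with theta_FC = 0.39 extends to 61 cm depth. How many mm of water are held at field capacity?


Step 1: Water (mm) = theta_FC * depth (cm) * 10
Step 2: Water = 0.39 * 61 * 10
Step 3: Water = 237.9 mm

237.9


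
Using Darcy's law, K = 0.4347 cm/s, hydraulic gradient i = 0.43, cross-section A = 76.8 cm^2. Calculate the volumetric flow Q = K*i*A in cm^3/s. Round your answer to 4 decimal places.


Step 1: Apply Darcy's law: Q = K * i * A
Step 2: Q = 0.4347 * 0.43 * 76.8
Step 3: Q = 14.3555 cm^3/s

14.3555


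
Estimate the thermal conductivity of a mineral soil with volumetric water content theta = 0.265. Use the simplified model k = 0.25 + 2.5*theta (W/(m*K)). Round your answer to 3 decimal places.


Step 1: k = 0.25 + 2.5 * theta
Step 2: k = 0.25 + 2.5 * 0.265
Step 3: k = 0.25 + 0.663
Step 4: k = 0.913 W/(m*K)

0.913


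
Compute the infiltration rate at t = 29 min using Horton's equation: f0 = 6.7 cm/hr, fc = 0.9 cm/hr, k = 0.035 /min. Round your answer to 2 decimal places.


Step 1: f = fc + (f0 - fc) * exp(-k * t)
Step 2: exp(-0.035 * 29) = 0.362402
Step 3: f = 0.9 + (6.7 - 0.9) * 0.362402
Step 4: f = 0.9 + 5.8 * 0.362402
Step 5: f = 3.0 cm/hr

3.0


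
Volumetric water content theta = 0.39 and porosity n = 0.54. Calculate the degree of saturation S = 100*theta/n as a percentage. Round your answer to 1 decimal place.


Step 1: S = 100 * theta_v / n
Step 2: S = 100 * 0.39 / 0.54
Step 3: S = 72.2%

72.2


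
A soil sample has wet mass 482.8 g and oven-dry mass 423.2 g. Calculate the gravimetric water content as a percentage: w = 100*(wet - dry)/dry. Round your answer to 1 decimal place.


Step 1: Water mass = wet - dry = 482.8 - 423.2 = 59.6 g
Step 2: w = 100 * water mass / dry mass
Step 3: w = 100 * 59.6 / 423.2 = 14.1%

14.1


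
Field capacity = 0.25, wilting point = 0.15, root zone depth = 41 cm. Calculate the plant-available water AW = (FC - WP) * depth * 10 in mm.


Step 1: Available water = (FC - WP) * depth * 10
Step 2: AW = (0.25 - 0.15) * 41 * 10
Step 3: AW = 0.1 * 41 * 10
Step 4: AW = 41.0 mm

41.0


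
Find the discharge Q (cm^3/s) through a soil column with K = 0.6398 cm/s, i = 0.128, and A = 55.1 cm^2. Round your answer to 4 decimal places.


Step 1: Apply Darcy's law: Q = K * i * A
Step 2: Q = 0.6398 * 0.128 * 55.1
Step 3: Q = 4.5124 cm^3/s

4.5124


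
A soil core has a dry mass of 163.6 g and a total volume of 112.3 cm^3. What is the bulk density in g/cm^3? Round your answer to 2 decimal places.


Step 1: Identify the formula: BD = dry mass / volume
Step 2: Substitute values: BD = 163.6 / 112.3
Step 3: BD = 1.46 g/cm^3

1.46


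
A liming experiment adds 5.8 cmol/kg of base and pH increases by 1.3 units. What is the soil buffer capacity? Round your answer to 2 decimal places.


Step 1: BC = change in base / change in pH
Step 2: BC = 5.8 / 1.3
Step 3: BC = 4.46 cmol/(kg*pH unit)

4.46


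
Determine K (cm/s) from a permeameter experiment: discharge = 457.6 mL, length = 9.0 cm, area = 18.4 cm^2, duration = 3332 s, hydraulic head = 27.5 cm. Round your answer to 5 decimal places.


Step 1: K = Q * L / (A * t * h)
Step 2: Numerator = 457.6 * 9.0 = 4118.4
Step 3: Denominator = 18.4 * 3332 * 27.5 = 1685992.0
Step 4: K = 4118.4 / 1685992.0 = 0.00244 cm/s

0.00244


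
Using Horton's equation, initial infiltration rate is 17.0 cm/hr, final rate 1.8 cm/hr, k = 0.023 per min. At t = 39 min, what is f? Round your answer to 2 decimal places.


Step 1: f = fc + (f0 - fc) * exp(-k * t)
Step 2: exp(-0.023 * 39) = 0.407791
Step 3: f = 1.8 + (17.0 - 1.8) * 0.407791
Step 4: f = 1.8 + 15.2 * 0.407791
Step 5: f = 8.0 cm/hr

8.0


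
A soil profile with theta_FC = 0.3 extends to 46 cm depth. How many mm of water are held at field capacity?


Step 1: Water (mm) = theta_FC * depth (cm) * 10
Step 2: Water = 0.3 * 46 * 10
Step 3: Water = 138.0 mm

138.0


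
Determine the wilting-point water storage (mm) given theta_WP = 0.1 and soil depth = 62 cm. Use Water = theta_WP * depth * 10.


Step 1: Water (mm) = theta_WP * depth * 10
Step 2: Water = 0.1 * 62 * 10
Step 3: Water = 62.0 mm

62.0


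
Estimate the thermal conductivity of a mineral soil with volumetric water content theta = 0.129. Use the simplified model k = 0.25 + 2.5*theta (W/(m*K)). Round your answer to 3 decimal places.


Step 1: k = 0.25 + 2.5 * theta
Step 2: k = 0.25 + 2.5 * 0.129
Step 3: k = 0.25 + 0.323
Step 4: k = 0.573 W/(m*K)

0.573


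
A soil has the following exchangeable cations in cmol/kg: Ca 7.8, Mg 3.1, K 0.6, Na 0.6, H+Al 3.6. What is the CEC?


Step 1: CEC = Ca + Mg + K + Na + (H+Al)
Step 2: CEC = 7.8 + 3.1 + 0.6 + 0.6 + 3.6
Step 3: CEC = 15.7 cmol/kg

15.7


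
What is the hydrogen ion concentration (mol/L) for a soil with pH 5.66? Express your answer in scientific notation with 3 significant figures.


Step 1: [H+] = 10^(-pH)
Step 2: [H+] = 10^(-5.66)
Step 3: [H+] = 2.19e-06 mol/L

2.19e-06


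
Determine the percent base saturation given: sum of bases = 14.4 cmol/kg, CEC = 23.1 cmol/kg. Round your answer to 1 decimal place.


Step 1: BS = 100 * (sum of bases) / CEC
Step 2: BS = 100 * 14.4 / 23.1
Step 3: BS = 62.3%

62.3


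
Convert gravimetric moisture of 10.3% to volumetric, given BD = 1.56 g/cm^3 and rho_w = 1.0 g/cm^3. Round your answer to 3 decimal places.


Step 1: theta = (w / 100) * BD / rho_w
Step 2: theta = (10.3 / 100) * 1.56 / 1.0
Step 3: theta = 0.103 * 1.56
Step 4: theta = 0.161

0.161


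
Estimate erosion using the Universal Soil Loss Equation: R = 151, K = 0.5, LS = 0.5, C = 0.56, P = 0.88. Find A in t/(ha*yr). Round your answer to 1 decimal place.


Step 1: A = R * K * LS * C * P
Step 2: R * K = 151 * 0.5 = 75.5
Step 3: (R*K) * LS = 75.5 * 0.5 = 37.75
Step 4: * C * P = 37.75 * 0.56 * 0.88 = 18.6
Step 5: A = 18.6 t/(ha*yr)

18.6


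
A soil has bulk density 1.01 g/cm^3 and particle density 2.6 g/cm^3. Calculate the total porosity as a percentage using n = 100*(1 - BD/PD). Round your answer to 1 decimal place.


Step 1: Formula: n = 100 * (1 - BD / PD)
Step 2: n = 100 * (1 - 1.01 / 2.6)
Step 3: n = 100 * (1 - 0.38846)
Step 4: n = 61.2%

61.2


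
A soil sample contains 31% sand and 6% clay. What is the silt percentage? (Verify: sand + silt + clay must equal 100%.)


Step 1: sand + silt + clay = 100%
Step 2: silt = 100 - sand - clay
Step 3: silt = 100 - 31 - 6
Step 4: silt = 63%

63


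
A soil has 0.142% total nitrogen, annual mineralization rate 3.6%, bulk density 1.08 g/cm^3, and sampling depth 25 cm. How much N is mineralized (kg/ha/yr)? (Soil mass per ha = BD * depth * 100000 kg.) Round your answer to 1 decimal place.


Step 1: Soil mass per ha = BD * depth * 100000 = 1.08 * 25 * 100000 = 2700000 kg
Step 2: Total N pool = soil mass * N%/100 = 2700000 * 0.142/100 = 3834.0 kg/ha
Step 3: N mineralized = N pool * rate%/100 = 3834.0 * 3.6/100 = 138.0 kg/ha/yr

138.0


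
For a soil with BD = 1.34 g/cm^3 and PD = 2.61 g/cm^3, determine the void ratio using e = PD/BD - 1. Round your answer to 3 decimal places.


Step 1: e = PD / BD - 1
Step 2: e = 2.61 / 1.34 - 1
Step 3: e = 1.94776 - 1
Step 4: e = 0.948

0.948


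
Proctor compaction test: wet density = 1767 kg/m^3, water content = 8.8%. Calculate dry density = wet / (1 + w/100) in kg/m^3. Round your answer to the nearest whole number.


Step 1: Dry density = wet density / (1 + w/100)
Step 2: Dry density = 1767 / (1 + 8.8/100)
Step 3: Dry density = 1767 / 1.088
Step 4: Dry density = 1624 kg/m^3

1624


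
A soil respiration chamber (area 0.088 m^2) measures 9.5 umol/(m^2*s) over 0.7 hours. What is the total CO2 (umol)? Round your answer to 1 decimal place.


Step 1: Convert time to seconds: 0.7 hr * 3600 = 2520.0 s
Step 2: Total = flux * area * time_s
Step 3: Total = 9.5 * 0.088 * 2520.0
Step 4: Total = 2106.7 umol

2106.7


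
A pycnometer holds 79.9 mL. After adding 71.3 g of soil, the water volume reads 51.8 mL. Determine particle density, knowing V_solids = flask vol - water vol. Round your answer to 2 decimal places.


Step 1: Volume of solids = flask volume - water volume with soil
Step 2: V_solids = 79.9 - 51.8 = 28.1 mL
Step 3: Particle density = mass / V_solids = 71.3 / 28.1 = 2.54 g/cm^3

2.54


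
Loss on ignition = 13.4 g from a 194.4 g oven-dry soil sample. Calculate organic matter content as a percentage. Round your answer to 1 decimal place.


Step 1: OM% = 100 * LOI / sample mass
Step 2: OM = 100 * 13.4 / 194.4
Step 3: OM = 6.9%

6.9


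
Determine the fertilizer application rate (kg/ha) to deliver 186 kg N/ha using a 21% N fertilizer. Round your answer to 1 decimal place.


Step 1: Fertilizer rate = target N / (N content / 100)
Step 2: Rate = 186 / (21 / 100)
Step 3: Rate = 186 / 0.21
Step 4: Rate = 885.7 kg/ha

885.7


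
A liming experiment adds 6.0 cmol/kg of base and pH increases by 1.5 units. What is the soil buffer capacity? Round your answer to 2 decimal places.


Step 1: BC = change in base / change in pH
Step 2: BC = 6.0 / 1.5
Step 3: BC = 4.0 cmol/(kg*pH unit)

4.0


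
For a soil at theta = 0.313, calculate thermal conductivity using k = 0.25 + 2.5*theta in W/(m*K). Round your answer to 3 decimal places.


Step 1: k = 0.25 + 2.5 * theta
Step 2: k = 0.25 + 2.5 * 0.313
Step 3: k = 0.25 + 0.783
Step 4: k = 1.033 W/(m*K)

1.033


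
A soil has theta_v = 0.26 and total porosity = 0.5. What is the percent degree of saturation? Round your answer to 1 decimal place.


Step 1: S = 100 * theta_v / n
Step 2: S = 100 * 0.26 / 0.5
Step 3: S = 52.0%

52.0


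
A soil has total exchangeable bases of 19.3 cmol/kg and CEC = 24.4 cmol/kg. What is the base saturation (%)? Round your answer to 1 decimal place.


Step 1: BS = 100 * (sum of bases) / CEC
Step 2: BS = 100 * 19.3 / 24.4
Step 3: BS = 79.1%

79.1


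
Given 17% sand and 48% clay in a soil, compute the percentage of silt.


Step 1: sand + silt + clay = 100%
Step 2: silt = 100 - sand - clay
Step 3: silt = 100 - 17 - 48
Step 4: silt = 35%

35


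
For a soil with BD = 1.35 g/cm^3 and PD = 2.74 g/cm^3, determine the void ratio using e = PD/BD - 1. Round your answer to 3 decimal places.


Step 1: e = PD / BD - 1
Step 2: e = 2.74 / 1.35 - 1
Step 3: e = 2.02963 - 1
Step 4: e = 1.03

1.03


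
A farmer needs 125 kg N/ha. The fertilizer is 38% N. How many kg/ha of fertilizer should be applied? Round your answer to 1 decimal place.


Step 1: Fertilizer rate = target N / (N content / 100)
Step 2: Rate = 125 / (38 / 100)
Step 3: Rate = 125 / 0.38
Step 4: Rate = 328.9 kg/ha

328.9


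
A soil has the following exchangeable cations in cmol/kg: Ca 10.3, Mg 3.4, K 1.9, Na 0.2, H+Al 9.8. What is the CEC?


Step 1: CEC = Ca + Mg + K + Na + (H+Al)
Step 2: CEC = 10.3 + 3.4 + 1.9 + 0.2 + 9.8
Step 3: CEC = 25.6 cmol/kg

25.6


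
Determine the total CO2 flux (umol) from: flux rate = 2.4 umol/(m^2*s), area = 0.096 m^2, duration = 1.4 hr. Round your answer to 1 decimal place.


Step 1: Convert time to seconds: 1.4 hr * 3600 = 5040.0 s
Step 2: Total = flux * area * time_s
Step 3: Total = 2.4 * 0.096 * 5040.0
Step 4: Total = 1161.2 umol

1161.2


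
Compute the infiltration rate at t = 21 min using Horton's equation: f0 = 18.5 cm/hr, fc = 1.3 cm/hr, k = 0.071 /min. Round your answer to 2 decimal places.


Step 1: f = fc + (f0 - fc) * exp(-k * t)
Step 2: exp(-0.071 * 21) = 0.225147
Step 3: f = 1.3 + (18.5 - 1.3) * 0.225147
Step 4: f = 1.3 + 17.2 * 0.225147
Step 5: f = 5.17 cm/hr

5.17


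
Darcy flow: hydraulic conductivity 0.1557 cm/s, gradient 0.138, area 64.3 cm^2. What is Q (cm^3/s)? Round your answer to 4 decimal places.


Step 1: Apply Darcy's law: Q = K * i * A
Step 2: Q = 0.1557 * 0.138 * 64.3
Step 3: Q = 1.3816 cm^3/s

1.3816


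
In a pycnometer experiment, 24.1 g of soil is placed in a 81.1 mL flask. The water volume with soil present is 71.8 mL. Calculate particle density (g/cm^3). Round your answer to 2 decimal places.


Step 1: Volume of solids = flask volume - water volume with soil
Step 2: V_solids = 81.1 - 71.8 = 9.3 mL
Step 3: Particle density = mass / V_solids = 24.1 / 9.3 = 2.59 g/cm^3

2.59


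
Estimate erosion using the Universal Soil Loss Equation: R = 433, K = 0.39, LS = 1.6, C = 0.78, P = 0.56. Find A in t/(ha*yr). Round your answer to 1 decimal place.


Step 1: A = R * K * LS * C * P
Step 2: R * K = 433 * 0.39 = 168.87
Step 3: (R*K) * LS = 168.87 * 1.6 = 270.192
Step 4: * C * P = 270.192 * 0.78 * 0.56 = 118.0
Step 5: A = 118.0 t/(ha*yr)

118.0


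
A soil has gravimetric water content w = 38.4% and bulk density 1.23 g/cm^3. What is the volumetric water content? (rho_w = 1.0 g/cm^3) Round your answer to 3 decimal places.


Step 1: theta = (w / 100) * BD / rho_w
Step 2: theta = (38.4 / 100) * 1.23 / 1.0
Step 3: theta = 0.384 * 1.23
Step 4: theta = 0.472

0.472


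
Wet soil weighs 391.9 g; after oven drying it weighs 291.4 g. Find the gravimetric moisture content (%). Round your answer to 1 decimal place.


Step 1: Water mass = wet - dry = 391.9 - 291.4 = 100.5 g
Step 2: w = 100 * water mass / dry mass
Step 3: w = 100 * 100.5 / 291.4 = 34.5%

34.5


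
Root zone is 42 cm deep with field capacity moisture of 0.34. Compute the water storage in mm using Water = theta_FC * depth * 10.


Step 1: Water (mm) = theta_FC * depth (cm) * 10
Step 2: Water = 0.34 * 42 * 10
Step 3: Water = 142.8 mm

142.8


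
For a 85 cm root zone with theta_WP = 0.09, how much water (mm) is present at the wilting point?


Step 1: Water (mm) = theta_WP * depth * 10
Step 2: Water = 0.09 * 85 * 10
Step 3: Water = 76.5 mm

76.5


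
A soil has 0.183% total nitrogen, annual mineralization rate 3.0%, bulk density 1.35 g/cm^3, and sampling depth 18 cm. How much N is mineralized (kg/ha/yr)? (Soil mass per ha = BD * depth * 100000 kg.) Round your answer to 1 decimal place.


Step 1: Soil mass per ha = BD * depth * 100000 = 1.35 * 18 * 100000 = 2430000 kg
Step 2: Total N pool = soil mass * N%/100 = 2430000 * 0.183/100 = 4446.9 kg/ha
Step 3: N mineralized = N pool * rate%/100 = 4446.9 * 3.0/100 = 133.4 kg/ha/yr

133.4


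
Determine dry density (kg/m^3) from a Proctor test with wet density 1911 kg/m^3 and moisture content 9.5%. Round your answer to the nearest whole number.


Step 1: Dry density = wet density / (1 + w/100)
Step 2: Dry density = 1911 / (1 + 9.5/100)
Step 3: Dry density = 1911 / 1.095
Step 4: Dry density = 1745 kg/m^3

1745


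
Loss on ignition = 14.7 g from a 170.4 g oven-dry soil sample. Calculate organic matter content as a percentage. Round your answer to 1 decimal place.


Step 1: OM% = 100 * LOI / sample mass
Step 2: OM = 100 * 14.7 / 170.4
Step 3: OM = 8.6%

8.6


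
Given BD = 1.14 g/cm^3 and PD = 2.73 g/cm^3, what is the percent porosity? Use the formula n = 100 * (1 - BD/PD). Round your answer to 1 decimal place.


Step 1: Formula: n = 100 * (1 - BD / PD)
Step 2: n = 100 * (1 - 1.14 / 2.73)
Step 3: n = 100 * (1 - 0.41758)
Step 4: n = 58.2%

58.2


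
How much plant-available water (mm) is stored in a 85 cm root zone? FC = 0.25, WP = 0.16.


Step 1: Available water = (FC - WP) * depth * 10
Step 2: AW = (0.25 - 0.16) * 85 * 10
Step 3: AW = 0.09 * 85 * 10
Step 4: AW = 76.5 mm

76.5


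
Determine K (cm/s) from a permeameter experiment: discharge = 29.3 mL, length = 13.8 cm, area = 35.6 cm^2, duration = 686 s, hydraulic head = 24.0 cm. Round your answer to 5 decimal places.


Step 1: K = Q * L / (A * t * h)
Step 2: Numerator = 29.3 * 13.8 = 404.34
Step 3: Denominator = 35.6 * 686 * 24.0 = 586118.4
Step 4: K = 404.34 / 586118.4 = 0.00069 cm/s

0.00069


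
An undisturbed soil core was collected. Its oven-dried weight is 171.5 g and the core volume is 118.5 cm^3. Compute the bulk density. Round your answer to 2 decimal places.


Step 1: Identify the formula: BD = dry mass / volume
Step 2: Substitute values: BD = 171.5 / 118.5
Step 3: BD = 1.45 g/cm^3

1.45


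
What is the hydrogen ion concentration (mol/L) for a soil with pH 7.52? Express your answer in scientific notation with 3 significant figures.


Step 1: [H+] = 10^(-pH)
Step 2: [H+] = 10^(-7.52)
Step 3: [H+] = 3.02e-08 mol/L

3.02e-08


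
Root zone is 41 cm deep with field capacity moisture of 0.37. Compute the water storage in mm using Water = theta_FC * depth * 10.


Step 1: Water (mm) = theta_FC * depth (cm) * 10
Step 2: Water = 0.37 * 41 * 10
Step 3: Water = 151.7 mm

151.7


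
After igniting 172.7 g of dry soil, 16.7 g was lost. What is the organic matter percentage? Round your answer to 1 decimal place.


Step 1: OM% = 100 * LOI / sample mass
Step 2: OM = 100 * 16.7 / 172.7
Step 3: OM = 9.7%

9.7


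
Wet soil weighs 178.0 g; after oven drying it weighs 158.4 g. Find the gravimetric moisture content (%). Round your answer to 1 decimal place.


Step 1: Water mass = wet - dry = 178.0 - 158.4 = 19.6 g
Step 2: w = 100 * water mass / dry mass
Step 3: w = 100 * 19.6 / 158.4 = 12.4%

12.4


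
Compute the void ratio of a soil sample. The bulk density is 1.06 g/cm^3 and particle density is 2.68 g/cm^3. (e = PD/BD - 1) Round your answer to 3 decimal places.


Step 1: e = PD / BD - 1
Step 2: e = 2.68 / 1.06 - 1
Step 3: e = 2.5283 - 1
Step 4: e = 1.528

1.528


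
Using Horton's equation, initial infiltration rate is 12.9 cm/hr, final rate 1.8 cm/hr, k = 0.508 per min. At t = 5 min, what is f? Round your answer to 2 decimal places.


Step 1: f = fc + (f0 - fc) * exp(-k * t)
Step 2: exp(-0.508 * 5) = 0.078866
Step 3: f = 1.8 + (12.9 - 1.8) * 0.078866
Step 4: f = 1.8 + 11.1 * 0.078866
Step 5: f = 2.68 cm/hr

2.68


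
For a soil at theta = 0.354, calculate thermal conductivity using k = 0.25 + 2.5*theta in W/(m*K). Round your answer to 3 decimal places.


Step 1: k = 0.25 + 2.5 * theta
Step 2: k = 0.25 + 2.5 * 0.354
Step 3: k = 0.25 + 0.885
Step 4: k = 1.135 W/(m*K)

1.135


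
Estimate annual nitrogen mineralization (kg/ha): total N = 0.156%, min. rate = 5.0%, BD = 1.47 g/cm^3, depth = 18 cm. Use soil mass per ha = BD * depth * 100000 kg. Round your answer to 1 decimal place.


Step 1: Soil mass per ha = BD * depth * 100000 = 1.47 * 18 * 100000 = 2646000 kg
Step 2: Total N pool = soil mass * N%/100 = 2646000 * 0.156/100 = 4127.76 kg/ha
Step 3: N mineralized = N pool * rate%/100 = 4127.76 * 5.0/100 = 206.4 kg/ha/yr

206.4


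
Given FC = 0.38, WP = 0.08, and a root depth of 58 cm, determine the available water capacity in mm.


Step 1: Available water = (FC - WP) * depth * 10
Step 2: AW = (0.38 - 0.08) * 58 * 10
Step 3: AW = 0.3 * 58 * 10
Step 4: AW = 174.0 mm

174.0


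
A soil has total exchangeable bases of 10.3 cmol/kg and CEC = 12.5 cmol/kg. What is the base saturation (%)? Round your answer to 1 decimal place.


Step 1: BS = 100 * (sum of bases) / CEC
Step 2: BS = 100 * 10.3 / 12.5
Step 3: BS = 82.4%

82.4


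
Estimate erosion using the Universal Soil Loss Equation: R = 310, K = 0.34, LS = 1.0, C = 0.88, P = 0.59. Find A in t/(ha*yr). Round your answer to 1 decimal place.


Step 1: A = R * K * LS * C * P
Step 2: R * K = 310 * 0.34 = 105.4
Step 3: (R*K) * LS = 105.4 * 1.0 = 105.4
Step 4: * C * P = 105.4 * 0.88 * 0.59 = 54.7
Step 5: A = 54.7 t/(ha*yr)

54.7


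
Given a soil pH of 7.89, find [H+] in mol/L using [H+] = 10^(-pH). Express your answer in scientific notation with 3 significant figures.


Step 1: [H+] = 10^(-pH)
Step 2: [H+] = 10^(-7.89)
Step 3: [H+] = 1.29e-08 mol/L

1.29e-08


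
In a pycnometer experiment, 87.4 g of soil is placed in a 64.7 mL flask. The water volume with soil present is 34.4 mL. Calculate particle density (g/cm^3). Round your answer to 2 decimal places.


Step 1: Volume of solids = flask volume - water volume with soil
Step 2: V_solids = 64.7 - 34.4 = 30.3 mL
Step 3: Particle density = mass / V_solids = 87.4 / 30.3 = 2.88 g/cm^3

2.88


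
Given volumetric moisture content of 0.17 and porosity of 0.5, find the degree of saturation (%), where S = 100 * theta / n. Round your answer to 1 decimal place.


Step 1: S = 100 * theta_v / n
Step 2: S = 100 * 0.17 / 0.5
Step 3: S = 34.0%

34.0


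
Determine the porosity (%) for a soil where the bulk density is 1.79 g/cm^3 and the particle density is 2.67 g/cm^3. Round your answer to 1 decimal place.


Step 1: Formula: n = 100 * (1 - BD / PD)
Step 2: n = 100 * (1 - 1.79 / 2.67)
Step 3: n = 100 * (1 - 0.67041)
Step 4: n = 33.0%

33.0


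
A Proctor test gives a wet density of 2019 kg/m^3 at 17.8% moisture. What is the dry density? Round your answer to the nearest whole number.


Step 1: Dry density = wet density / (1 + w/100)
Step 2: Dry density = 2019 / (1 + 17.8/100)
Step 3: Dry density = 2019 / 1.178
Step 4: Dry density = 1714 kg/m^3

1714


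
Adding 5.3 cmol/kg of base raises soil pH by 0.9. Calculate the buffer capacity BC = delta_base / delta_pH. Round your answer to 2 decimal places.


Step 1: BC = change in base / change in pH
Step 2: BC = 5.3 / 0.9
Step 3: BC = 5.89 cmol/(kg*pH unit)

5.89


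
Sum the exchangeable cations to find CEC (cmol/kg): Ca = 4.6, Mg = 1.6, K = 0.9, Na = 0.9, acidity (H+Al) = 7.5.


Step 1: CEC = Ca + Mg + K + Na + (H+Al)
Step 2: CEC = 4.6 + 1.6 + 0.9 + 0.9 + 7.5
Step 3: CEC = 15.5 cmol/kg

15.5


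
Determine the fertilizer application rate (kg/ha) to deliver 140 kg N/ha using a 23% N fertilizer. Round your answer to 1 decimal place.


Step 1: Fertilizer rate = target N / (N content / 100)
Step 2: Rate = 140 / (23 / 100)
Step 3: Rate = 140 / 0.23
Step 4: Rate = 608.7 kg/ha

608.7


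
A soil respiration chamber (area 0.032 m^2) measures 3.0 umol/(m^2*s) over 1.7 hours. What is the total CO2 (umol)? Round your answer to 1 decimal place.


Step 1: Convert time to seconds: 1.7 hr * 3600 = 6120.0 s
Step 2: Total = flux * area * time_s
Step 3: Total = 3.0 * 0.032 * 6120.0
Step 4: Total = 587.5 umol

587.5


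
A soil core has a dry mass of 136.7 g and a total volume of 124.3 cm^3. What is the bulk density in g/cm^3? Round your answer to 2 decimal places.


Step 1: Identify the formula: BD = dry mass / volume
Step 2: Substitute values: BD = 136.7 / 124.3
Step 3: BD = 1.1 g/cm^3

1.1


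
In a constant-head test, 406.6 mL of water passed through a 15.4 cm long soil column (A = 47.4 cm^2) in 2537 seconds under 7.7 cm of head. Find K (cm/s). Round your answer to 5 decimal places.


Step 1: K = Q * L / (A * t * h)
Step 2: Numerator = 406.6 * 15.4 = 6261.64
Step 3: Denominator = 47.4 * 2537 * 7.7 = 925954.26
Step 4: K = 6261.64 / 925954.26 = 0.00676 cm/s

0.00676


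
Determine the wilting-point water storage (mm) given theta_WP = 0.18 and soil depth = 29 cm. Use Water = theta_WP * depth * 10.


Step 1: Water (mm) = theta_WP * depth * 10
Step 2: Water = 0.18 * 29 * 10
Step 3: Water = 52.2 mm

52.2


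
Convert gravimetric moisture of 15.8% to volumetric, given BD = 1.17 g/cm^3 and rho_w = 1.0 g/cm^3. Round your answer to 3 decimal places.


Step 1: theta = (w / 100) * BD / rho_w
Step 2: theta = (15.8 / 100) * 1.17 / 1.0
Step 3: theta = 0.158 * 1.17
Step 4: theta = 0.185

0.185


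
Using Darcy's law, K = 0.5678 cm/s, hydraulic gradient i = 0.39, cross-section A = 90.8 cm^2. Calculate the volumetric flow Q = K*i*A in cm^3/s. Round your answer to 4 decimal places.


Step 1: Apply Darcy's law: Q = K * i * A
Step 2: Q = 0.5678 * 0.39 * 90.8
Step 3: Q = 20.1069 cm^3/s

20.1069


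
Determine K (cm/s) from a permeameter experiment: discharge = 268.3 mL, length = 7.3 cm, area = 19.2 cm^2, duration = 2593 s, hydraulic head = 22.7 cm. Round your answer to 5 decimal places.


Step 1: K = Q * L / (A * t * h)
Step 2: Numerator = 268.3 * 7.3 = 1958.59
Step 3: Denominator = 19.2 * 2593 * 22.7 = 1130133.12
Step 4: K = 1958.59 / 1130133.12 = 0.00173 cm/s

0.00173


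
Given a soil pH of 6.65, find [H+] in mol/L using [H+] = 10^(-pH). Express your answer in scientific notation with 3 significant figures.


Step 1: [H+] = 10^(-pH)
Step 2: [H+] = 10^(-6.65)
Step 3: [H+] = 2.24e-07 mol/L

2.24e-07


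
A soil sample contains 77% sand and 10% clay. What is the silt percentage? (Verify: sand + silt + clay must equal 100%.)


Step 1: sand + silt + clay = 100%
Step 2: silt = 100 - sand - clay
Step 3: silt = 100 - 77 - 10
Step 4: silt = 13%

13


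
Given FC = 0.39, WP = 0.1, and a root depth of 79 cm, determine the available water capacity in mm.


Step 1: Available water = (FC - WP) * depth * 10
Step 2: AW = (0.39 - 0.1) * 79 * 10
Step 3: AW = 0.29 * 79 * 10
Step 4: AW = 229.1 mm

229.1


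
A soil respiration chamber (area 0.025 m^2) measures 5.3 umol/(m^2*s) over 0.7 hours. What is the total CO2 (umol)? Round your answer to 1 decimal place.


Step 1: Convert time to seconds: 0.7 hr * 3600 = 2520.0 s
Step 2: Total = flux * area * time_s
Step 3: Total = 5.3 * 0.025 * 2520.0
Step 4: Total = 333.9 umol

333.9


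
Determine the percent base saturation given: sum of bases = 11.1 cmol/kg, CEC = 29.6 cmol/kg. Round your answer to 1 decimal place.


Step 1: BS = 100 * (sum of bases) / CEC
Step 2: BS = 100 * 11.1 / 29.6
Step 3: BS = 37.5%

37.5


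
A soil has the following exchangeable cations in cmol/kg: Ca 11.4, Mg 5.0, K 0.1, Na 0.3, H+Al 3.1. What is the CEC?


Step 1: CEC = Ca + Mg + K + Na + (H+Al)
Step 2: CEC = 11.4 + 5.0 + 0.1 + 0.3 + 3.1
Step 3: CEC = 19.9 cmol/kg

19.9


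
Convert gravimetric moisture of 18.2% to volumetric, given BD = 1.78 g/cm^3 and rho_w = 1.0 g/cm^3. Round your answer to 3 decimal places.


Step 1: theta = (w / 100) * BD / rho_w
Step 2: theta = (18.2 / 100) * 1.78 / 1.0
Step 3: theta = 0.182 * 1.78
Step 4: theta = 0.324

0.324


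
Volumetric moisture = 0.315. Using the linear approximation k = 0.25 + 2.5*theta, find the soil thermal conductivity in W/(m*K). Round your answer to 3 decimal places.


Step 1: k = 0.25 + 2.5 * theta
Step 2: k = 0.25 + 2.5 * 0.315
Step 3: k = 0.25 + 0.788
Step 4: k = 1.038 W/(m*K)

1.038


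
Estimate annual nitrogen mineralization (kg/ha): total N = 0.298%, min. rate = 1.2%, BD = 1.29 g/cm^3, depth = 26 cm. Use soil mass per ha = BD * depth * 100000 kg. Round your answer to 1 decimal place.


Step 1: Soil mass per ha = BD * depth * 100000 = 1.29 * 26 * 100000 = 3354000 kg
Step 2: Total N pool = soil mass * N%/100 = 3354000 * 0.298/100 = 9994.92 kg/ha
Step 3: N mineralized = N pool * rate%/100 = 9994.92 * 1.2/100 = 119.9 kg/ha/yr

119.9


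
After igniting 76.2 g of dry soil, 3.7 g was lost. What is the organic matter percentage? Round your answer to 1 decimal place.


Step 1: OM% = 100 * LOI / sample mass
Step 2: OM = 100 * 3.7 / 76.2
Step 3: OM = 4.9%

4.9


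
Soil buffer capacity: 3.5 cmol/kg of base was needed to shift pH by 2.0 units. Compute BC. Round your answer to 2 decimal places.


Step 1: BC = change in base / change in pH
Step 2: BC = 3.5 / 2.0
Step 3: BC = 1.75 cmol/(kg*pH unit)

1.75


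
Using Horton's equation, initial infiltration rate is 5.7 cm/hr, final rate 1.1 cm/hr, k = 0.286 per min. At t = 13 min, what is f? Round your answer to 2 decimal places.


Step 1: f = fc + (f0 - fc) * exp(-k * t)
Step 2: exp(-0.286 * 13) = 0.024282
Step 3: f = 1.1 + (5.7 - 1.1) * 0.024282
Step 4: f = 1.1 + 4.6 * 0.024282
Step 5: f = 1.21 cm/hr

1.21


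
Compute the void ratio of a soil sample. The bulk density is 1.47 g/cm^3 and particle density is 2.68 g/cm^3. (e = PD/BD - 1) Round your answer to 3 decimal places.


Step 1: e = PD / BD - 1
Step 2: e = 2.68 / 1.47 - 1
Step 3: e = 1.82313 - 1
Step 4: e = 0.823

0.823


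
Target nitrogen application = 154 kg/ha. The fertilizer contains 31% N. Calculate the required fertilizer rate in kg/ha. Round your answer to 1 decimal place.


Step 1: Fertilizer rate = target N / (N content / 100)
Step 2: Rate = 154 / (31 / 100)
Step 3: Rate = 154 / 0.31
Step 4: Rate = 496.8 kg/ha

496.8


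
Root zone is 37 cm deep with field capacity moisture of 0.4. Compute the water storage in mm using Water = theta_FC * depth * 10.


Step 1: Water (mm) = theta_FC * depth (cm) * 10
Step 2: Water = 0.4 * 37 * 10
Step 3: Water = 148.0 mm

148.0


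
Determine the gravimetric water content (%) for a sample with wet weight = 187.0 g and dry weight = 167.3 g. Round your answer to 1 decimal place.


Step 1: Water mass = wet - dry = 187.0 - 167.3 = 19.7 g
Step 2: w = 100 * water mass / dry mass
Step 3: w = 100 * 19.7 / 167.3 = 11.8%

11.8


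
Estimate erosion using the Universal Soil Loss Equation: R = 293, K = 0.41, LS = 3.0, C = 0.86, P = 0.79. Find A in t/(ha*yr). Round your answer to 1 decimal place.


Step 1: A = R * K * LS * C * P
Step 2: R * K = 293 * 0.41 = 120.13
Step 3: (R*K) * LS = 120.13 * 3.0 = 360.39
Step 4: * C * P = 360.39 * 0.86 * 0.79 = 244.8
Step 5: A = 244.8 t/(ha*yr)

244.8


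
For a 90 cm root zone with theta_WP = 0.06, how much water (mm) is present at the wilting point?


Step 1: Water (mm) = theta_WP * depth * 10
Step 2: Water = 0.06 * 90 * 10
Step 3: Water = 54.0 mm

54.0


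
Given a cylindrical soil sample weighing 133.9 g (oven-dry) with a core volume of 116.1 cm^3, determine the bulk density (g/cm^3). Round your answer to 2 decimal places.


Step 1: Identify the formula: BD = dry mass / volume
Step 2: Substitute values: BD = 133.9 / 116.1
Step 3: BD = 1.15 g/cm^3

1.15


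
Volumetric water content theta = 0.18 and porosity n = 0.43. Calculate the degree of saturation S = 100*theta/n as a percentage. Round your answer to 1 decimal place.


Step 1: S = 100 * theta_v / n
Step 2: S = 100 * 0.18 / 0.43
Step 3: S = 41.9%

41.9


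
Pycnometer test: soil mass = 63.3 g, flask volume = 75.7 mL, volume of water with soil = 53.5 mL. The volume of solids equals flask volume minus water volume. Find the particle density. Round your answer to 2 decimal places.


Step 1: Volume of solids = flask volume - water volume with soil
Step 2: V_solids = 75.7 - 53.5 = 22.2 mL
Step 3: Particle density = mass / V_solids = 63.3 / 22.2 = 2.85 g/cm^3

2.85


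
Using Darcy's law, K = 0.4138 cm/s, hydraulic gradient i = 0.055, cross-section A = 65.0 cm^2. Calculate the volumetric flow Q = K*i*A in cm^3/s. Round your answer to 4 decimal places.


Step 1: Apply Darcy's law: Q = K * i * A
Step 2: Q = 0.4138 * 0.055 * 65.0
Step 3: Q = 1.4793 cm^3/s

1.4793


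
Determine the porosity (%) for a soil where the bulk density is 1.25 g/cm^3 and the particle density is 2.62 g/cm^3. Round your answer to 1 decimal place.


Step 1: Formula: n = 100 * (1 - BD / PD)
Step 2: n = 100 * (1 - 1.25 / 2.62)
Step 3: n = 100 * (1 - 0.4771)
Step 4: n = 52.3%

52.3


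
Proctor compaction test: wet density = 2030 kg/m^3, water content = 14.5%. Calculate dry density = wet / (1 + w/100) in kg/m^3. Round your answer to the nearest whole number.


Step 1: Dry density = wet density / (1 + w/100)
Step 2: Dry density = 2030 / (1 + 14.5/100)
Step 3: Dry density = 2030 / 1.145
Step 4: Dry density = 1773 kg/m^3

1773
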